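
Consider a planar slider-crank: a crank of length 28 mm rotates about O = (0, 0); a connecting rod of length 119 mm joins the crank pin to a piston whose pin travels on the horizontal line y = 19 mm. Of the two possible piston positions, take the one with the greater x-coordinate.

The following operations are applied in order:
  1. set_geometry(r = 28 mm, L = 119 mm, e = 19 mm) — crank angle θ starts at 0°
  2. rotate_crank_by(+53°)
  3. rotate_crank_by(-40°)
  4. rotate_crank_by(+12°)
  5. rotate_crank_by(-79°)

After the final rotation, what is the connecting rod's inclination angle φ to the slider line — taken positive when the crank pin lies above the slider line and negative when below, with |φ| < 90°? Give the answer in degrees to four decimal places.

set_geometry: r = 28 mm, L = 119 mm, e = 19 mm; θ ← 0°
rotate_crank_by(+53°): θ ← 0° +53° = 53°
rotate_crank_by(-40°): θ ← 53° -40° = 13°
rotate_crank_by(+12°): θ ← 13° +12° = 25°
rotate_crank_by(-79°): θ ← 25° -79° = -54°
crank pin P = (r cos θ, r sin θ) = (16.457987, -22.652476)
h = r sin θ − e = -22.652476 − 19 = -41.652476
sin φ = h / L = -41.652476 / 119 = -0.35002081
φ = arcsin(-0.35002081) = -20.488588°

-20.4886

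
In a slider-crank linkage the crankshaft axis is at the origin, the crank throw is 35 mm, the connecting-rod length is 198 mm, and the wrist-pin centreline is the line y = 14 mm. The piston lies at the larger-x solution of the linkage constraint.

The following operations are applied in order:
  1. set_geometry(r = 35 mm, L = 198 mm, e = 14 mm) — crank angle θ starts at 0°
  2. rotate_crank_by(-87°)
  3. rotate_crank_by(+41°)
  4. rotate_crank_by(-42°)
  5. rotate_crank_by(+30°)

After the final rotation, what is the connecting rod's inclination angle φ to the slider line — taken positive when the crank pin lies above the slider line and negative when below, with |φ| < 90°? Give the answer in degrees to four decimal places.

set_geometry: r = 35 mm, L = 198 mm, e = 14 mm; θ ← 0°
rotate_crank_by(-87°): θ ← 0° -87° = -87°
rotate_crank_by(+41°): θ ← -87° +41° = -46°
rotate_crank_by(-42°): θ ← -46° -42° = -88°
rotate_crank_by(+30°): θ ← -88° +30° = -58°
crank pin P = (r cos θ, r sin θ) = (18.547174, -29.681683)
h = r sin θ − e = -29.681683 − 14 = -43.681683
sin φ = h / L = -43.681683 / 198 = -0.22061456
φ = arcsin(-0.22061456) = -12.745132°

-12.7451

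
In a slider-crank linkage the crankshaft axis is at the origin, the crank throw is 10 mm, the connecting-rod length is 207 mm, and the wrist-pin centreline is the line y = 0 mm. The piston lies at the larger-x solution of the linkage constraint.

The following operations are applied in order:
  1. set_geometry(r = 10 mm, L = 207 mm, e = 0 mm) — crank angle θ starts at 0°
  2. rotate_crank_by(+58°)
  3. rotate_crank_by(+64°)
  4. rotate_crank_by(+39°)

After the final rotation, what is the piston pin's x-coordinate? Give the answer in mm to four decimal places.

set_geometry: r = 10 mm, L = 207 mm, e = 0 mm; θ ← 0°
rotate_crank_by(+58°): θ ← 0° +58° = 58°
rotate_crank_by(+64°): θ ← 58° +64° = 122°
rotate_crank_by(+39°): θ ← 122° +39° = 161°
crank pin P = (r cos θ, r sin θ) = (-9.455186, 3.255682)
h = r sin θ − e = 3.255682 − 0 = 3.255682
x = r cos θ + √(L² − h²) = -9.455186 + √(42849.0 − 10.5995) = -9.455186 + 206.974396 = 197.519210

197.5192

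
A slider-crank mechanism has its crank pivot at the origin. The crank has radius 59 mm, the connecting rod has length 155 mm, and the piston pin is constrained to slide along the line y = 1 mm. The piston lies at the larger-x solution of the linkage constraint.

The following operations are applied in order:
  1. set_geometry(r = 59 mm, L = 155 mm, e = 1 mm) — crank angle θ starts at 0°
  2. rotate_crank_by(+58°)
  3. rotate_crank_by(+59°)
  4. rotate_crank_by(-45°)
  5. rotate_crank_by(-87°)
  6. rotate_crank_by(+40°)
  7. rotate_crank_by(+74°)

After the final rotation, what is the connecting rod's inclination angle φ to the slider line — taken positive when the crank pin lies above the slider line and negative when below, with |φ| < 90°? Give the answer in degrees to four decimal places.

21.6852

set_geometry: r = 59 mm, L = 155 mm, e = 1 mm; θ ← 0°
rotate_crank_by(+58°): θ ← 0° +58° = 58°
rotate_crank_by(+59°): θ ← 58° +59° = 117°
rotate_crank_by(-45°): θ ← 117° -45° = 72°
rotate_crank_by(-87°): θ ← 72° -87° = -15°
rotate_crank_by(+40°): θ ← -15° +40° = 25°
rotate_crank_by(+74°): θ ← 25° +74° = 99°
crank pin P = (r cos θ, r sin θ) = (-9.229633, 58.273612)
h = r sin θ − e = 58.273612 − 1 = 57.273612
sin φ = h / L = 57.273612 / 155 = 0.36950717
φ = arcsin(0.36950717) = 21.685227°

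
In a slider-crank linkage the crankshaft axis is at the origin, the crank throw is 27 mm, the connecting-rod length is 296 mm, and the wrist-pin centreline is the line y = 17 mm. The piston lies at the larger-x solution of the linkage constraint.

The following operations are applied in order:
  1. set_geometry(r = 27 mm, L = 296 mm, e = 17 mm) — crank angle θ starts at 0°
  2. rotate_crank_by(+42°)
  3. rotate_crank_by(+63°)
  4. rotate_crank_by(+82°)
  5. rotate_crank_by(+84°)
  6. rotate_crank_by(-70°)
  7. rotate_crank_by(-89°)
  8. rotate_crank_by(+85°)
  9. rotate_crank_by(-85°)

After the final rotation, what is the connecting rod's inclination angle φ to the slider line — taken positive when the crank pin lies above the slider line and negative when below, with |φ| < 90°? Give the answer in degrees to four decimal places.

set_geometry: r = 27 mm, L = 296 mm, e = 17 mm; θ ← 0°
rotate_crank_by(+42°): θ ← 0° +42° = 42°
rotate_crank_by(+63°): θ ← 42° +63° = 105°
rotate_crank_by(+82°): θ ← 105° +82° = 187°
rotate_crank_by(+84°): θ ← 187° +84° = 271°
rotate_crank_by(-70°): θ ← 271° -70° = 201°
rotate_crank_by(-89°): θ ← 201° -89° = 112°
rotate_crank_by(+85°): θ ← 112° +85° = 197°
rotate_crank_by(-85°): θ ← 197° -85° = 112°
crank pin P = (r cos θ, r sin θ) = (-10.114378, 25.033964)
h = r sin θ − e = 25.033964 − 17 = 8.033964
sin φ = h / L = 8.033964 / 296 = 0.02714177
φ = arcsin(0.02714177) = 1.555300°

1.5553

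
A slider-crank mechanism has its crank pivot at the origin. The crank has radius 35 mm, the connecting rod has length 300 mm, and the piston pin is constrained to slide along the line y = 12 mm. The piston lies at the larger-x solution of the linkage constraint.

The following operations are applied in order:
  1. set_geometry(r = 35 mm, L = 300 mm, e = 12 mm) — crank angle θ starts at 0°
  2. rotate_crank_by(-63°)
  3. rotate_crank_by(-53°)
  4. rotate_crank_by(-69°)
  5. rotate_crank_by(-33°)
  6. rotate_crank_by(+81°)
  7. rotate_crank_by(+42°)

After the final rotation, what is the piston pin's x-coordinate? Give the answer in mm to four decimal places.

set_geometry: r = 35 mm, L = 300 mm, e = 12 mm; θ ← 0°
rotate_crank_by(-63°): θ ← 0° -63° = -63°
rotate_crank_by(-53°): θ ← -63° -53° = -116°
rotate_crank_by(-69°): θ ← -116° -69° = -185°
rotate_crank_by(-33°): θ ← -185° -33° = -218°
rotate_crank_by(+81°): θ ← -218° +81° = -137°
rotate_crank_by(+42°): θ ← -137° +42° = -95°
crank pin P = (r cos θ, r sin θ) = (-3.050451, -34.866814)
h = r sin θ − e = -34.866814 − 12 = -46.866814
x = r cos θ + √(L² − h²) = -3.050451 + √(90000.0 − 2196.4983) = -3.050451 + 296.316557 = 293.266106

293.2661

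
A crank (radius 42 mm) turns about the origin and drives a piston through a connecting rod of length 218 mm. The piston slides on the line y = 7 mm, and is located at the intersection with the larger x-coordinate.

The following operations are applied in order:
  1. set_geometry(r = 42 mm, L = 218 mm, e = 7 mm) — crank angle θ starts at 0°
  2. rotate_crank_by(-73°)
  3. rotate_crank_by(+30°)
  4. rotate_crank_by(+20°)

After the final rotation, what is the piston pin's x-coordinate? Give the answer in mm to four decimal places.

255.4005

set_geometry: r = 42 mm, L = 218 mm, e = 7 mm; θ ← 0°
rotate_crank_by(-73°): θ ← 0° -73° = -73°
rotate_crank_by(+30°): θ ← -73° +30° = -43°
rotate_crank_by(+20°): θ ← -43° +20° = -23°
crank pin P = (r cos θ, r sin θ) = (38.661204, -16.410707)
h = r sin θ − e = -16.410707 − 7 = -23.410707
x = r cos θ + √(L² − h²) = 38.661204 + √(47524.0 − 548.0612) = 38.661204 + 216.739334 = 255.400538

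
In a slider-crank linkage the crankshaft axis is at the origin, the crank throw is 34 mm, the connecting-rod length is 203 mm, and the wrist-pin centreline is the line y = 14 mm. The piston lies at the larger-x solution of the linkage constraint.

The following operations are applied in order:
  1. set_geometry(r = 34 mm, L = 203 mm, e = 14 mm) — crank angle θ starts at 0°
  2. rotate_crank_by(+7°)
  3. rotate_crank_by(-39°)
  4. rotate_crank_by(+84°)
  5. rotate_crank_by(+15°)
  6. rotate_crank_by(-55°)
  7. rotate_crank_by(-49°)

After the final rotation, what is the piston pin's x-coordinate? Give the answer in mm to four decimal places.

227.2071

set_geometry: r = 34 mm, L = 203 mm, e = 14 mm; θ ← 0°
rotate_crank_by(+7°): θ ← 0° +7° = 7°
rotate_crank_by(-39°): θ ← 7° -39° = -32°
rotate_crank_by(+84°): θ ← -32° +84° = 52°
rotate_crank_by(+15°): θ ← 52° +15° = 67°
rotate_crank_by(-55°): θ ← 67° -55° = 12°
rotate_crank_by(-49°): θ ← 12° -49° = -37°
crank pin P = (r cos θ, r sin θ) = (27.153607, -20.461711)
h = r sin θ − e = -20.461711 − 14 = -34.461711
x = r cos θ + √(L² − h²) = 27.153607 + √(41209.0 − 1187.6095) = 27.153607 + 200.053469 = 227.207076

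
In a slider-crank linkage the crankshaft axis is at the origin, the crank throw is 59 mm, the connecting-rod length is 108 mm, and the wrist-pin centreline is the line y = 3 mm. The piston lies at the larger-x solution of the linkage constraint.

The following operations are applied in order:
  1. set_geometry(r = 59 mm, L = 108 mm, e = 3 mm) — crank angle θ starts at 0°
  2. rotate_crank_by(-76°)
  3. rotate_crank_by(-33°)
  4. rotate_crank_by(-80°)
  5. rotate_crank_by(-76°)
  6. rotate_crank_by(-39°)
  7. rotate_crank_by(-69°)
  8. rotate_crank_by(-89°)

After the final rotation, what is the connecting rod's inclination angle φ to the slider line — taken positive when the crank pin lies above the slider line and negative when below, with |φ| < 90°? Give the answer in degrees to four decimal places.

-34.2037

set_geometry: r = 59 mm, L = 108 mm, e = 3 mm; θ ← 0°
rotate_crank_by(-76°): θ ← 0° -76° = -76°
rotate_crank_by(-33°): θ ← -76° -33° = -109°
rotate_crank_by(-80°): θ ← -109° -80° = -189°
rotate_crank_by(-76°): θ ← -189° -76° = -265°
rotate_crank_by(-39°): θ ← -265° -39° = -304°
rotate_crank_by(-69°): θ ← -304° -69° = -373°
rotate_crank_by(-89°): θ ← -373° -89° = -462°
crank pin P = (r cos θ, r sin θ) = (-12.266790, -57.710708)
h = r sin θ − e = -57.710708 − 3 = -60.710708
sin φ = h / L = -60.710708 / 108 = -0.56213619
φ = arcsin(-0.56213619) = -34.203659°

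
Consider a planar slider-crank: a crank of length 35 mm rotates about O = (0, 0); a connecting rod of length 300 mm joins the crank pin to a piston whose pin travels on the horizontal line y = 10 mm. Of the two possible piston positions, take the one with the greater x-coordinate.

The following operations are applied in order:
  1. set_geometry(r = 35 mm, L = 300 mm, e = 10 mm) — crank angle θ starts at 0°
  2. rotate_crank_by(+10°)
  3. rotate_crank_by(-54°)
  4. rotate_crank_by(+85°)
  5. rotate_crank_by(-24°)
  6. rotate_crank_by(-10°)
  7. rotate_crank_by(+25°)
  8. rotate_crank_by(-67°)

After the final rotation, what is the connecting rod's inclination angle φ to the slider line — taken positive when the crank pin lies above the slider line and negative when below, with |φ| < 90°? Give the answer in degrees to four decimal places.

-5.7536

set_geometry: r = 35 mm, L = 300 mm, e = 10 mm; θ ← 0°
rotate_crank_by(+10°): θ ← 0° +10° = 10°
rotate_crank_by(-54°): θ ← 10° -54° = -44°
rotate_crank_by(+85°): θ ← -44° +85° = 41°
rotate_crank_by(-24°): θ ← 41° -24° = 17°
rotate_crank_by(-10°): θ ← 17° -10° = 7°
rotate_crank_by(+25°): θ ← 7° +25° = 32°
rotate_crank_by(-67°): θ ← 32° -67° = -35°
crank pin P = (r cos θ, r sin θ) = (28.670322, -20.075175)
h = r sin θ − e = -20.075175 − 10 = -30.075175
sin φ = h / L = -30.075175 / 300 = -0.10025058
φ = arcsin(-0.10025058) = -5.753600°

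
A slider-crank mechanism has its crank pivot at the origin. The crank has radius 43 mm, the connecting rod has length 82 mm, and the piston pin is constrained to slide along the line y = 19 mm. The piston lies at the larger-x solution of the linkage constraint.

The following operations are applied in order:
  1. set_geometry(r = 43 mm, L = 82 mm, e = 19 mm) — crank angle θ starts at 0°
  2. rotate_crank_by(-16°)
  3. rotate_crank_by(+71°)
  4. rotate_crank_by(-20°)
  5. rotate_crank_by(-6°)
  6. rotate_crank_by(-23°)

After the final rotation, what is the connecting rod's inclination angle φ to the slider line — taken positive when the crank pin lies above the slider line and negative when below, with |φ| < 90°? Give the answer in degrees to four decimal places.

-10.1889

set_geometry: r = 43 mm, L = 82 mm, e = 19 mm; θ ← 0°
rotate_crank_by(-16°): θ ← 0° -16° = -16°
rotate_crank_by(+71°): θ ← -16° +71° = 55°
rotate_crank_by(-20°): θ ← 55° -20° = 35°
rotate_crank_by(-6°): θ ← 35° -6° = 29°
rotate_crank_by(-23°): θ ← 29° -23° = 6°
crank pin P = (r cos θ, r sin θ) = (42.764442, 4.494724)
h = r sin θ − e = 4.494724 − 19 = -14.505276
sin φ = h / L = -14.505276 / 82 = -0.17689361
φ = arcsin(-0.17689361) = -10.188873°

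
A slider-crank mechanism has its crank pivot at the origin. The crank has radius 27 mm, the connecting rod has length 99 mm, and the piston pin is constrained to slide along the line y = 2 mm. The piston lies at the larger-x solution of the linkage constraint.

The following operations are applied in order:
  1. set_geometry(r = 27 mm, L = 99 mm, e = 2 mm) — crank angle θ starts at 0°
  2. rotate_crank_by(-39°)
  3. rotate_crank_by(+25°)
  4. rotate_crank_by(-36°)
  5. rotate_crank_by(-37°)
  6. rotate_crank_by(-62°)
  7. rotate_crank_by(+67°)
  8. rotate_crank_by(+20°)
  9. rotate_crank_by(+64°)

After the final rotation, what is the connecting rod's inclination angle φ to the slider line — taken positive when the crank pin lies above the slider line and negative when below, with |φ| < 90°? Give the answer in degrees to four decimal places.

set_geometry: r = 27 mm, L = 99 mm, e = 2 mm; θ ← 0°
rotate_crank_by(-39°): θ ← 0° -39° = -39°
rotate_crank_by(+25°): θ ← -39° +25° = -14°
rotate_crank_by(-36°): θ ← -14° -36° = -50°
rotate_crank_by(-37°): θ ← -50° -37° = -87°
rotate_crank_by(-62°): θ ← -87° -62° = -149°
rotate_crank_by(+67°): θ ← -149° +67° = -82°
rotate_crank_by(+20°): θ ← -82° +20° = -62°
rotate_crank_by(+64°): θ ← -62° +64° = 2°
crank pin P = (r cos θ, r sin θ) = (26.983552, 0.942286)
h = r sin θ − e = 0.942286 − 2 = -1.057714
sin φ = h / L = -1.057714 / 99 = -0.01068398
φ = arcsin(-0.01068398) = -0.612158°

-0.6122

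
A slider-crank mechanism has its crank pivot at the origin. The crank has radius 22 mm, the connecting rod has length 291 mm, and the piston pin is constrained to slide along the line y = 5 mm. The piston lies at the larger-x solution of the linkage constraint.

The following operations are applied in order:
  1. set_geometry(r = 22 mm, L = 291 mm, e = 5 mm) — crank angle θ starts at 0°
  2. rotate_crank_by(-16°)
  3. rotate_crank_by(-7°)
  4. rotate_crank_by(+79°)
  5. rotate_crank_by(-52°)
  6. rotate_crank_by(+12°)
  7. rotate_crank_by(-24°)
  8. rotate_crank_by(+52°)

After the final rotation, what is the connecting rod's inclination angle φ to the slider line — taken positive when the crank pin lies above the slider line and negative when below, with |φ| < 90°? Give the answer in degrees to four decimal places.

set_geometry: r = 22 mm, L = 291 mm, e = 5 mm; θ ← 0°
rotate_crank_by(-16°): θ ← 0° -16° = -16°
rotate_crank_by(-7°): θ ← -16° -7° = -23°
rotate_crank_by(+79°): θ ← -23° +79° = 56°
rotate_crank_by(-52°): θ ← 56° -52° = 4°
rotate_crank_by(+12°): θ ← 4° +12° = 16°
rotate_crank_by(-24°): θ ← 16° -24° = -8°
rotate_crank_by(+52°): θ ← -8° +52° = 44°
crank pin P = (r cos θ, r sin θ) = (15.825476, 15.282484)
h = r sin θ − e = 15.282484 − 5 = 10.282484
sin φ = h / L = 10.282484 / 291 = 0.03533500
φ = arcsin(0.03533500) = 2.024968°

2.0250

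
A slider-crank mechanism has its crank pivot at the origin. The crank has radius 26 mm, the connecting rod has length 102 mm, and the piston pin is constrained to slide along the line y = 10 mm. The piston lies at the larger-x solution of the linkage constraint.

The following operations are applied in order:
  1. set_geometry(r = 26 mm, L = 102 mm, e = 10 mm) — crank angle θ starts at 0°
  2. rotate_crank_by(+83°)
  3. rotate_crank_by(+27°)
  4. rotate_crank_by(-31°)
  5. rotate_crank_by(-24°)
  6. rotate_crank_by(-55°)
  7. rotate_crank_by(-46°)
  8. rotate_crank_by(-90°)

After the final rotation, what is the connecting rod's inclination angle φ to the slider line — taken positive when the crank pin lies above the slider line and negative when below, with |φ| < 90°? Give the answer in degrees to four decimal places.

set_geometry: r = 26 mm, L = 102 mm, e = 10 mm; θ ← 0°
rotate_crank_by(+83°): θ ← 0° +83° = 83°
rotate_crank_by(+27°): θ ← 83° +27° = 110°
rotate_crank_by(-31°): θ ← 110° -31° = 79°
rotate_crank_by(-24°): θ ← 79° -24° = 55°
rotate_crank_by(-55°): θ ← 55° -55° = 0°
rotate_crank_by(-46°): θ ← 0° -46° = -46°
rotate_crank_by(-90°): θ ← -46° -90° = -136°
crank pin P = (r cos θ, r sin θ) = (-18.702835, -18.061118)
h = r sin θ − e = -18.061118 − 10 = -28.061118
sin φ = h / L = -28.061118 / 102 = -0.27510900
φ = arcsin(-0.27510900) = -15.968510°

-15.9685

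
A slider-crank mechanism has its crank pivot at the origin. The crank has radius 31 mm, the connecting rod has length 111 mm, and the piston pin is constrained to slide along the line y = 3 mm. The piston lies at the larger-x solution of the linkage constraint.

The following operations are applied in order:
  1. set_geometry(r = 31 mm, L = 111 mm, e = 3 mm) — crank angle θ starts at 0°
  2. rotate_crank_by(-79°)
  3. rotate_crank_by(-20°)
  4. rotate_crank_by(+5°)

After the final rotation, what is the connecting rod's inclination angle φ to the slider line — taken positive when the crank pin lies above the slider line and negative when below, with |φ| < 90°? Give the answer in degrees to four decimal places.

-17.7958

set_geometry: r = 31 mm, L = 111 mm, e = 3 mm; θ ← 0°
rotate_crank_by(-79°): θ ← 0° -79° = -79°
rotate_crank_by(-20°): θ ← -79° -20° = -99°
rotate_crank_by(+5°): θ ← -99° +5° = -94°
crank pin P = (r cos θ, r sin θ) = (-2.162451, -30.924486)
h = r sin θ − e = -30.924486 − 3 = -33.924486
sin φ = h / L = -33.924486 / 111 = -0.30562600
φ = arcsin(-0.30562600) = -17.795829°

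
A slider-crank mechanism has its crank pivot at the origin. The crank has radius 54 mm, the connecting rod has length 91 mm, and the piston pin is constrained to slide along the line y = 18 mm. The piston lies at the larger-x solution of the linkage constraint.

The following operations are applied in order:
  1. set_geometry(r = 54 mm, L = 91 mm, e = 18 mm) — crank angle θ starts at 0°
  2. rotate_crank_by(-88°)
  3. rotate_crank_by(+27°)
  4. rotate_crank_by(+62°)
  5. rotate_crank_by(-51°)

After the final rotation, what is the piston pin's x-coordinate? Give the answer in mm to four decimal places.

103.6789

set_geometry: r = 54 mm, L = 91 mm, e = 18 mm; θ ← 0°
rotate_crank_by(-88°): θ ← 0° -88° = -88°
rotate_crank_by(+27°): θ ← -88° +27° = -61°
rotate_crank_by(+62°): θ ← -61° +62° = 1°
rotate_crank_by(-51°): θ ← 1° -51° = -50°
crank pin P = (r cos θ, r sin θ) = (34.710531, -41.366400)
h = r sin θ − e = -41.366400 − 18 = -59.366400
x = r cos θ + √(L² − h²) = 34.710531 + √(8281.0 − 3524.3694) = 34.710531 + 68.968330 = 103.678861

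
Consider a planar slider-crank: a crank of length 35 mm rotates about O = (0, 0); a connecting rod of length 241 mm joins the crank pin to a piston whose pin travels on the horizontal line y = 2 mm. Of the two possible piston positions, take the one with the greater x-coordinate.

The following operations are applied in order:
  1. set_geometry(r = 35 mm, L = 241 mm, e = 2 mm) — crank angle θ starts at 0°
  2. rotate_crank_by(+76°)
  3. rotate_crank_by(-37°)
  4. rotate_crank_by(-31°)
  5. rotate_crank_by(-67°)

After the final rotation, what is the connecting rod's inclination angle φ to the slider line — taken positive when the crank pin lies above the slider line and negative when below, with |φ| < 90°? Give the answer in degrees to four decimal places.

set_geometry: r = 35 mm, L = 241 mm, e = 2 mm; θ ← 0°
rotate_crank_by(+76°): θ ← 0° +76° = 76°
rotate_crank_by(-37°): θ ← 76° -37° = 39°
rotate_crank_by(-31°): θ ← 39° -31° = 8°
rotate_crank_by(-67°): θ ← 8° -67° = -59°
crank pin P = (r cos θ, r sin θ) = (18.026333, -30.000856)
h = r sin θ − e = -30.000856 − 2 = -32.000856
sin φ = h / L = -32.000856 / 241 = -0.13278363
φ = arcsin(-0.13278363) = -7.630478°

-7.6305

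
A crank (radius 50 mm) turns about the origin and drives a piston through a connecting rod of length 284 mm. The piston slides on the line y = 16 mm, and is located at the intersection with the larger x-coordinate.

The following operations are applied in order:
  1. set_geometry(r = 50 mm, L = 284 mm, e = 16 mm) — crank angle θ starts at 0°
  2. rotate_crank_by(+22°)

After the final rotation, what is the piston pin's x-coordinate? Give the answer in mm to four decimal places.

set_geometry: r = 50 mm, L = 284 mm, e = 16 mm; θ ← 0°
rotate_crank_by(+22°): θ ← 0° +22° = 22°
crank pin P = (r cos θ, r sin θ) = (46.359193, 18.730330)
h = r sin θ − e = 18.730330 − 16 = 2.730330
x = r cos θ + √(L² − h²) = 46.359193 + √(80656.0 − 7.4547) = 46.359193 + 283.986875 = 330.346068

330.3461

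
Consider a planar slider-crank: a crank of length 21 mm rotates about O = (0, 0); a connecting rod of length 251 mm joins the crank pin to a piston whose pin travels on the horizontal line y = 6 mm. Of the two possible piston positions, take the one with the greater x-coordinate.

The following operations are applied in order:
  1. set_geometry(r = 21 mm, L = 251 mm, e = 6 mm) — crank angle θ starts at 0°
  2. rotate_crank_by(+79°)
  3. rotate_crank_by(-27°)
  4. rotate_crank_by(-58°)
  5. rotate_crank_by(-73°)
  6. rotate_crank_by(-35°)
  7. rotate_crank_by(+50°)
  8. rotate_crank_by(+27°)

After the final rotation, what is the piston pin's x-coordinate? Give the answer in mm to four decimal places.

set_geometry: r = 21 mm, L = 251 mm, e = 6 mm; θ ← 0°
rotate_crank_by(+79°): θ ← 0° +79° = 79°
rotate_crank_by(-27°): θ ← 79° -27° = 52°
rotate_crank_by(-58°): θ ← 52° -58° = -6°
rotate_crank_by(-73°): θ ← -6° -73° = -79°
rotate_crank_by(-35°): θ ← -79° -35° = -114°
rotate_crank_by(+50°): θ ← -114° +50° = -64°
rotate_crank_by(+27°): θ ← -64° +27° = -37°
crank pin P = (r cos θ, r sin θ) = (16.771346, -12.638115)
h = r sin θ − e = -12.638115 − 6 = -18.638115
x = r cos θ + √(L² − h²) = 16.771346 + √(63001.0 − 347.3793) = 16.771346 + 250.307053 = 267.078398

267.0784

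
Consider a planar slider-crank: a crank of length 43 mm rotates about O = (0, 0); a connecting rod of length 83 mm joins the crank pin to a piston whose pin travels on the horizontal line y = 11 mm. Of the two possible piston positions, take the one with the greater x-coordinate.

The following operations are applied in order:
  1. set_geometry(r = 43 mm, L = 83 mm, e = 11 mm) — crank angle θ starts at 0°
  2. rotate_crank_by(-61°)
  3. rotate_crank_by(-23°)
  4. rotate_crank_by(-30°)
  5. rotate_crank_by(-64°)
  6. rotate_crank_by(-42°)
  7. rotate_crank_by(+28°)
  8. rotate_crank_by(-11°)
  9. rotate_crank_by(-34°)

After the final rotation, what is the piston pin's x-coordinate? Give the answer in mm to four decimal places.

55.7061

set_geometry: r = 43 mm, L = 83 mm, e = 11 mm; θ ← 0°
rotate_crank_by(-61°): θ ← 0° -61° = -61°
rotate_crank_by(-23°): θ ← -61° -23° = -84°
rotate_crank_by(-30°): θ ← -84° -30° = -114°
rotate_crank_by(-64°): θ ← -114° -64° = -178°
rotate_crank_by(-42°): θ ← -178° -42° = -220°
rotate_crank_by(+28°): θ ← -220° +28° = -192°
rotate_crank_by(-11°): θ ← -192° -11° = -203°
rotate_crank_by(-34°): θ ← -203° -34° = -237°
crank pin P = (r cos θ, r sin θ) = (-23.419479, 36.062834)
h = r sin θ − e = 36.062834 − 11 = 25.062834
x = r cos θ + √(L² − h²) = -23.419479 + √(6889.0 − 628.1457) = -23.419479 + 79.125561 = 55.706082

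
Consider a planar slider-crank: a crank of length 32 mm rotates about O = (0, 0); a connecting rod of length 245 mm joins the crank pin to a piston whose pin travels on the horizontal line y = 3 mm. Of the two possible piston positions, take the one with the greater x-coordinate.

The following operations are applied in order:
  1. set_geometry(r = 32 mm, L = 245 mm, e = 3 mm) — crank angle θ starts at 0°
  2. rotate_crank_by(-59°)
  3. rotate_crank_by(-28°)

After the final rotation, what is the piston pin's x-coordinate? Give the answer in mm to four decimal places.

244.1682

set_geometry: r = 32 mm, L = 245 mm, e = 3 mm; θ ← 0°
rotate_crank_by(-59°): θ ← 0° -59° = -59°
rotate_crank_by(-28°): θ ← -59° -28° = -87°
crank pin P = (r cos θ, r sin θ) = (1.674751, -31.956145)
h = r sin θ − e = -31.956145 − 3 = -34.956145
x = r cos θ + √(L² − h²) = 1.674751 + √(60025.0 − 1221.9321) = 1.674751 + 242.493439 = 244.168190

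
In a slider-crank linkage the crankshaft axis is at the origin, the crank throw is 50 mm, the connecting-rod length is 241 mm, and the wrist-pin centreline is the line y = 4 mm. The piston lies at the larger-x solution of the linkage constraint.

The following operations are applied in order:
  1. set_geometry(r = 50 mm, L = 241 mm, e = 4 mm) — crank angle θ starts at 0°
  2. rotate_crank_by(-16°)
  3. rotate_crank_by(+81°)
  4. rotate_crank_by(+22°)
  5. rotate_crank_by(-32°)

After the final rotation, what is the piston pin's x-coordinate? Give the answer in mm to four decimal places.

266.8282

set_geometry: r = 50 mm, L = 241 mm, e = 4 mm; θ ← 0°
rotate_crank_by(-16°): θ ← 0° -16° = -16°
rotate_crank_by(+81°): θ ← -16° +81° = 65°
rotate_crank_by(+22°): θ ← 65° +22° = 87°
rotate_crank_by(-32°): θ ← 87° -32° = 55°
crank pin P = (r cos θ, r sin θ) = (28.678822, 40.957602)
h = r sin θ − e = 40.957602 − 4 = 36.957602
x = r cos θ + √(L² − h²) = 28.678822 + √(58081.0 − 1365.8644) = 28.678822 + 238.149398 = 266.828220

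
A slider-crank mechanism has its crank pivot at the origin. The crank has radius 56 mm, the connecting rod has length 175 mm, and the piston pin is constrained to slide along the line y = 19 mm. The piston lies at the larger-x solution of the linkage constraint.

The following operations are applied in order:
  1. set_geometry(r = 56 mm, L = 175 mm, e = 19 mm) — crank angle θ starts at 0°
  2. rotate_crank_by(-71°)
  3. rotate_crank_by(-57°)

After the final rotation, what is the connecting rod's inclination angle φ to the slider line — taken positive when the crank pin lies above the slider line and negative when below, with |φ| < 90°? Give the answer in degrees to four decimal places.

-21.1453

set_geometry: r = 56 mm, L = 175 mm, e = 19 mm; θ ← 0°
rotate_crank_by(-71°): θ ← 0° -71° = -71°
rotate_crank_by(-57°): θ ← -71° -57° = -128°
crank pin P = (r cos θ, r sin θ) = (-34.477043, -44.128602)
h = r sin θ − e = -44.128602 − 19 = -63.128602
sin φ = h / L = -63.128602 / 175 = -0.36073487
φ = arcsin(-0.36073487) = -21.145334°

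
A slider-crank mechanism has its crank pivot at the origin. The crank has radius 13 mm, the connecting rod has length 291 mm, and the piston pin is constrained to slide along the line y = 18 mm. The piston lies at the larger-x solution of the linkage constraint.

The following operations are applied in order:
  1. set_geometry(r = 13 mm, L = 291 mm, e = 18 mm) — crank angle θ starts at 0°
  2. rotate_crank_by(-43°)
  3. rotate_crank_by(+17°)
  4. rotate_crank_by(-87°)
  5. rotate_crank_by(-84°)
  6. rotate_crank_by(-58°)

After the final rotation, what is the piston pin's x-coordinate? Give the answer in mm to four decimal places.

set_geometry: r = 13 mm, L = 291 mm, e = 18 mm; θ ← 0°
rotate_crank_by(-43°): θ ← 0° -43° = -43°
rotate_crank_by(+17°): θ ← -43° +17° = -26°
rotate_crank_by(-87°): θ ← -26° -87° = -113°
rotate_crank_by(-84°): θ ← -113° -84° = -197°
rotate_crank_by(-58°): θ ← -197° -58° = -255°
crank pin P = (r cos θ, r sin θ) = (-3.364648, 12.557036)
h = r sin θ − e = 12.557036 − 18 = -5.442964
x = r cos θ + √(L² − h²) = -3.364648 + √(84681.0 − 29.6259) = -3.364648 + 290.949092 = 287.584444

287.5844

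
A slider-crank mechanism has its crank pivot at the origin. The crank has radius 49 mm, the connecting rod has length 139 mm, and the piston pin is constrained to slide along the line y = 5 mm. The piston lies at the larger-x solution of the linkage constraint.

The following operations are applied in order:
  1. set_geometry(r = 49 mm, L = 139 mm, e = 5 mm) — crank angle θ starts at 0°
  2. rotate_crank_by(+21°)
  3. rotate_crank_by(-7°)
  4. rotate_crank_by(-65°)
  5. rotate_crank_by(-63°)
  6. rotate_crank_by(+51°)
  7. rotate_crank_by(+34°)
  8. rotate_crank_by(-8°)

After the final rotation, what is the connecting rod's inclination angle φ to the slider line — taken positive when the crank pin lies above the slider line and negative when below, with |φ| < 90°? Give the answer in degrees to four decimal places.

set_geometry: r = 49 mm, L = 139 mm, e = 5 mm; θ ← 0°
rotate_crank_by(+21°): θ ← 0° +21° = 21°
rotate_crank_by(-7°): θ ← 21° -7° = 14°
rotate_crank_by(-65°): θ ← 14° -65° = -51°
rotate_crank_by(-63°): θ ← -51° -63° = -114°
rotate_crank_by(+51°): θ ← -114° +51° = -63°
rotate_crank_by(+34°): θ ← -63° +34° = -29°
rotate_crank_by(-8°): θ ← -29° -8° = -37°
crank pin P = (r cos θ, r sin θ) = (39.133140, -29.488936)
h = r sin θ − e = -29.488936 − 5 = -34.488936
sin φ = h / L = -34.488936 / 139 = -0.24812184
φ = arcsin(-0.24812184) = -14.366400°

-14.3664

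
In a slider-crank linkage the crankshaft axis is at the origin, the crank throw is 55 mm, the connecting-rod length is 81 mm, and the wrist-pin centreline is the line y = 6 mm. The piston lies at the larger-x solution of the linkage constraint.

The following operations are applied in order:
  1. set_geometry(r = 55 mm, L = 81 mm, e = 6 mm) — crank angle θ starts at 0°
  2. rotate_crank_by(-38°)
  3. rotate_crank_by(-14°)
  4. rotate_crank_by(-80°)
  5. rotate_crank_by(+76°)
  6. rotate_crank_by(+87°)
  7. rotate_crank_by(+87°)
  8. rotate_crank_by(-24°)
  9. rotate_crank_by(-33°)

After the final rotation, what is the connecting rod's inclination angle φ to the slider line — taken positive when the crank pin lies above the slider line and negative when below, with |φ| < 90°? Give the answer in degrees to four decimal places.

31.3191

set_geometry: r = 55 mm, L = 81 mm, e = 6 mm; θ ← 0°
rotate_crank_by(-38°): θ ← 0° -38° = -38°
rotate_crank_by(-14°): θ ← -38° -14° = -52°
rotate_crank_by(-80°): θ ← -52° -80° = -132°
rotate_crank_by(+76°): θ ← -132° +76° = -56°
rotate_crank_by(+87°): θ ← -56° +87° = 31°
rotate_crank_by(+87°): θ ← 31° +87° = 118°
rotate_crank_by(-24°): θ ← 118° -24° = 94°
rotate_crank_by(-33°): θ ← 94° -33° = 61°
crank pin P = (r cos θ, r sin θ) = (26.664529, 48.104084)
h = r sin θ − e = 48.104084 − 6 = 42.104084
sin φ = h / L = 42.104084 / 81 = 0.51980350
φ = arcsin(0.51980350) = 31.319072°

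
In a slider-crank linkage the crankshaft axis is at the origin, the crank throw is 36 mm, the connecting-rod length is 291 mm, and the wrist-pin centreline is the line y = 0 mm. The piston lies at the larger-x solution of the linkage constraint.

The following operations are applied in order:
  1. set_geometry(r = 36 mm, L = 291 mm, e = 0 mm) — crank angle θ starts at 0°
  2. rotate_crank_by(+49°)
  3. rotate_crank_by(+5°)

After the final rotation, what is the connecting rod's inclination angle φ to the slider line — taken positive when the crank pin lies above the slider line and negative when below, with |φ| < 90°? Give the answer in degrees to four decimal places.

set_geometry: r = 36 mm, L = 291 mm, e = 0 mm; θ ← 0°
rotate_crank_by(+49°): θ ← 0° +49° = 49°
rotate_crank_by(+5°): θ ← 49° +5° = 54°
crank pin P = (r cos θ, r sin θ) = (21.160269, 29.124612)
h = r sin θ − e = 29.124612 − 0 = 29.124612
sin φ = h / L = 29.124612 / 291 = 0.10008458
φ = arcsin(0.10008458) = 5.744041°

5.7440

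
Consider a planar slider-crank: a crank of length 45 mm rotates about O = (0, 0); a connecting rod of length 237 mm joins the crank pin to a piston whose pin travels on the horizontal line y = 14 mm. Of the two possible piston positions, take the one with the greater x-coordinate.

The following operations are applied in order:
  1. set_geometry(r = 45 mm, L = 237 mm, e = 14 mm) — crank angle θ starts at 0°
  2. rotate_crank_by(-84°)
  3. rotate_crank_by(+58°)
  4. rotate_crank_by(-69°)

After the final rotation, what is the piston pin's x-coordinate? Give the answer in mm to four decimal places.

set_geometry: r = 45 mm, L = 237 mm, e = 14 mm; θ ← 0°
rotate_crank_by(-84°): θ ← 0° -84° = -84°
rotate_crank_by(+58°): θ ← -84° +58° = -26°
rotate_crank_by(-69°): θ ← -26° -69° = -95°
crank pin P = (r cos θ, r sin θ) = (-3.922008, -44.828761)
h = r sin θ − e = -44.828761 − 14 = -58.828761
x = r cos θ + √(L² − h²) = -3.922008 + √(56169.0 − 3460.8232) = -3.922008 + 229.582614 = 225.660606

225.6606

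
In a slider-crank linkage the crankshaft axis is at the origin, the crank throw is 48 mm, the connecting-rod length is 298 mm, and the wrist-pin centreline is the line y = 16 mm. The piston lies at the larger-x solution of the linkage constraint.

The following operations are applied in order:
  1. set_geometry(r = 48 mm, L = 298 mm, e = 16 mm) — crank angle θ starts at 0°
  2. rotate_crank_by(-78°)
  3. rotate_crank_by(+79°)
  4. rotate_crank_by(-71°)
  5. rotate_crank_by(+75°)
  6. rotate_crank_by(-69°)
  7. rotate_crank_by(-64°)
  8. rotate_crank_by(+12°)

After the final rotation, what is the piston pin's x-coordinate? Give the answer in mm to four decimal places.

271.0305

set_geometry: r = 48 mm, L = 298 mm, e = 16 mm; θ ← 0°
rotate_crank_by(-78°): θ ← 0° -78° = -78°
rotate_crank_by(+79°): θ ← -78° +79° = 1°
rotate_crank_by(-71°): θ ← 1° -71° = -70°
rotate_crank_by(+75°): θ ← -70° +75° = 5°
rotate_crank_by(-69°): θ ← 5° -69° = -64°
rotate_crank_by(-64°): θ ← -64° -64° = -128°
rotate_crank_by(+12°): θ ← -128° +12° = -116°
crank pin P = (r cos θ, r sin θ) = (-21.041815, -43.142114)
h = r sin θ − e = -43.142114 − 16 = -59.142114
x = r cos θ + √(L² − h²) = -21.041815 + √(88804.0 − 3497.7897) = -21.041815 + 292.072269 = 271.030454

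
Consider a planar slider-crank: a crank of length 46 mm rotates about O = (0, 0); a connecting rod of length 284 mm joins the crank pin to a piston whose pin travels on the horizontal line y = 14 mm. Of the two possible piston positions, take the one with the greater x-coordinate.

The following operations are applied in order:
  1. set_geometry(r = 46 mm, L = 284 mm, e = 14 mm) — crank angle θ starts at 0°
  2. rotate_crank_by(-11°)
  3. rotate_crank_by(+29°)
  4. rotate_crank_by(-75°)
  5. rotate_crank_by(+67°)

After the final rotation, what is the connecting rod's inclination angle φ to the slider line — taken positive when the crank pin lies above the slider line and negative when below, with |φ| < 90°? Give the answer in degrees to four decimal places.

-1.2130

set_geometry: r = 46 mm, L = 284 mm, e = 14 mm; θ ← 0°
rotate_crank_by(-11°): θ ← 0° -11° = -11°
rotate_crank_by(+29°): θ ← -11° +29° = 18°
rotate_crank_by(-75°): θ ← 18° -75° = -57°
rotate_crank_by(+67°): θ ← -57° +67° = 10°
crank pin P = (r cos θ, r sin θ) = (45.301157, 7.987816)
h = r sin θ − e = 7.987816 − 14 = -6.012184
sin φ = h / L = -6.012184 / 284 = -0.02116966
φ = arcsin(-0.02116966) = -1.213023°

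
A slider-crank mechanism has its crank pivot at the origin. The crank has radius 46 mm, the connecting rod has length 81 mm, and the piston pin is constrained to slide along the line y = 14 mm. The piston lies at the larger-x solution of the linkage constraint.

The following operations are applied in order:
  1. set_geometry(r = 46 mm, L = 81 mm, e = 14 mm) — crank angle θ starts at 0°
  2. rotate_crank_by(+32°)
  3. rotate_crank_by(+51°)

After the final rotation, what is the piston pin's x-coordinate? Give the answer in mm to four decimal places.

80.1635

set_geometry: r = 46 mm, L = 81 mm, e = 14 mm; θ ← 0°
rotate_crank_by(+32°): θ ← 0° +32° = 32°
rotate_crank_by(+51°): θ ← 32° +51° = 83°
crank pin P = (r cos θ, r sin θ) = (5.605990, 45.657123)
h = r sin θ − e = 45.657123 − 14 = 31.657123
x = r cos θ + √(L² − h²) = 5.605990 + √(6561.0 − 1002.1734) = 5.605990 + 74.557539 = 80.163528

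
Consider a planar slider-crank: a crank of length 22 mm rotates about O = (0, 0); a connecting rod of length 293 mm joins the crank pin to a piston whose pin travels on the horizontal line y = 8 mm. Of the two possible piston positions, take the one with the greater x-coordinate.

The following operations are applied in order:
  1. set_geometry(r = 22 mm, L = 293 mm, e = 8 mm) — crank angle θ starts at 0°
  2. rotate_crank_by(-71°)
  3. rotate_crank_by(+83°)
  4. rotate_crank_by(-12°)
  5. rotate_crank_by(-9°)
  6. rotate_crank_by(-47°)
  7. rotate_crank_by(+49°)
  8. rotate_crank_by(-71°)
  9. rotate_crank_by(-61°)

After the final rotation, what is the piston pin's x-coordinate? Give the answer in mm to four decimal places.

set_geometry: r = 22 mm, L = 293 mm, e = 8 mm; θ ← 0°
rotate_crank_by(-71°): θ ← 0° -71° = -71°
rotate_crank_by(+83°): θ ← -71° +83° = 12°
rotate_crank_by(-12°): θ ← 12° -12° = 0°
rotate_crank_by(-9°): θ ← 0° -9° = -9°
rotate_crank_by(-47°): θ ← -9° -47° = -56°
rotate_crank_by(+49°): θ ← -56° +49° = -7°
rotate_crank_by(-71°): θ ← -7° -71° = -78°
rotate_crank_by(-61°): θ ← -78° -61° = -139°
crank pin P = (r cos θ, r sin θ) = (-16.603611, -14.433299)
h = r sin θ − e = -14.433299 − 8 = -22.433299
x = r cos θ + √(L² − h²) = -16.603611 + √(85849.0 − 503.2529) = -16.603611 + 292.139944 = 275.536334

275.5363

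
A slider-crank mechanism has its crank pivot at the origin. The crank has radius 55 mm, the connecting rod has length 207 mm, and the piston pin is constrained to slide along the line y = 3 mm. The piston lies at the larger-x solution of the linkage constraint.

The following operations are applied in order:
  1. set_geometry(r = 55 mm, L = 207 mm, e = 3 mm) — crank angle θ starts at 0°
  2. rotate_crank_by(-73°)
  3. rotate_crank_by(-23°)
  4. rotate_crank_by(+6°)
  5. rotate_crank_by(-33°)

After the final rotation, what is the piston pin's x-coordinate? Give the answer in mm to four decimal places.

171.1308

set_geometry: r = 55 mm, L = 207 mm, e = 3 mm; θ ← 0°
rotate_crank_by(-73°): θ ← 0° -73° = -73°
rotate_crank_by(-23°): θ ← -73° -23° = -96°
rotate_crank_by(+6°): θ ← -96° +6° = -90°
rotate_crank_by(-33°): θ ← -90° -33° = -123°
crank pin P = (r cos θ, r sin θ) = (-29.955147, -46.126881)
h = r sin θ − e = -46.126881 − 3 = -49.126881
x = r cos θ + √(L² − h²) = -29.955147 + √(42849.0 − 2413.4505) = -29.955147 + 201.085926 = 171.130779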